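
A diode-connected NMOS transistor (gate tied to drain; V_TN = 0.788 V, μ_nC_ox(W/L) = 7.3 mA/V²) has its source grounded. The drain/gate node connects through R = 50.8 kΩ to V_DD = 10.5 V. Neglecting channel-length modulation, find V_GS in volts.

V_GS = 1.01 V

With gate tied to drain, V_GS = V_DS ≥ V_GS − V_TN, so the device is in saturation.
KCL at the drain: ½ k_n (V_GS − V_TN)² = (V_DD − V_GS)/R.
Let x = V_GS − 0.788. Then 185 x² + x − 9.712 = 0, giving x = 0.226 V (positive root), so V_GS = 1.01 V.
I_D = (V_DD − V_GS)/R = (10.5 − 1.01) / 50.8 = 0.187 mA.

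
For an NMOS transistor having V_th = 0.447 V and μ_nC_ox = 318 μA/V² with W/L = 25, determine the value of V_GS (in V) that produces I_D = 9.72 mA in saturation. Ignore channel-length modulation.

V_GS = 2.01 V

k_n = μ_nC_ox · (W/L) = 7.95 mA/V².
In saturation I_D = ½ k_n (V_GS − V_th)², so V_GS − V_th = √(2 I_D / k_n) = √(2 × 9.72 / 7.95) = 1.56 V.
V_GS = 0.447 + 1.56 = 2.01 V.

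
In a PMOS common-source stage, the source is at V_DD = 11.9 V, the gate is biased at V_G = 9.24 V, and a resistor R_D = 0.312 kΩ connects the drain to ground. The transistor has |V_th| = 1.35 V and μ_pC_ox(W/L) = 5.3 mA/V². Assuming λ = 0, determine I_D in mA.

V_SG = V_DD − V_G = 11.9 − 9.24 = 2.66 V, so V_ov = 2.66 − 1.35 = 1.31 V.
Assume saturation: I_D = ½ k_p V_ov² = 0.5 × 5.3 × 1.31² = 4.55 mA, giving V_SD = V_DD − I_D R_D = 11.9 − 4.55 × 0.312 = 10.5 V.
V_SD = 10.5 V ≥ V_ov = 1.31 V, confirming saturation.

I_D = 4.55 mA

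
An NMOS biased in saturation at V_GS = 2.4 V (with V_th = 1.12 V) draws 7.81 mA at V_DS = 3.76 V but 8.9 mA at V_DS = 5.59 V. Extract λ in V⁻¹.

With V_GS fixed, I_D ∝ (1 + λ V_DS) in saturation, so I_D2/I_D1 = (1 + λ V_DS2)/(1 + λ V_DS1).
8.9/7.81 = 1.14 = (1 + 5.59 λ)/(1 + 3.76 λ).
Solving: λ (I_D1 V_DS2 − I_D2 V_DS1) = I_D2 − I_D1, so λ = (8.9 − 7.81) / (7.81 × 5.59 − 8.9 × 3.76) = 1.09 / 10.2 = 0.107 V⁻¹.

λ = 0.107 V⁻¹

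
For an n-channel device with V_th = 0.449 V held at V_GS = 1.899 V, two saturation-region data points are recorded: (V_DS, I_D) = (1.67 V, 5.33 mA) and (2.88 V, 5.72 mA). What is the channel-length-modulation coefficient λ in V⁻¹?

With V_GS fixed, I_D ∝ (1 + λ V_DS) in saturation, so I_D2/I_D1 = (1 + λ V_DS2)/(1 + λ V_DS1).
5.72/5.33 = 1.073 = (1 + 2.88 λ)/(1 + 1.67 λ).
Solving: λ (I_D1 V_DS2 − I_D2 V_DS1) = I_D2 − I_D1, so λ = (5.72 − 5.33) / (5.33 × 2.88 − 5.72 × 1.67) = 0.39 / 5.8 = 0.0673 V⁻¹.

λ = 0.0673 V⁻¹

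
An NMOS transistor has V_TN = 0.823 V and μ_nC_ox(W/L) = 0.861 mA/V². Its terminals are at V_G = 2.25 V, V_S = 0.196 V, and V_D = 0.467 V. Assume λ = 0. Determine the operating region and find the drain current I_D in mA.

Triode; I_D = 0.256 mA

V_GS = V_G − V_S = 2.25 − 0.196 = 2.05 V; V_DS = V_D − V_S = 0.467 − 0.196 = 0.271 V.
V_ov = V_GS − V_TN = 2.05 − 0.823 = 1.23 V.
Since V_DS = 0.271 V < V_ov = 1.23 V, the device is in the triode region.
I_D = k_n [V_ov · V_DS − ½ V_DS²] = 0.861 × [1.23 × 0.271 − 0.5 × 0.271²] = 0.256 mA.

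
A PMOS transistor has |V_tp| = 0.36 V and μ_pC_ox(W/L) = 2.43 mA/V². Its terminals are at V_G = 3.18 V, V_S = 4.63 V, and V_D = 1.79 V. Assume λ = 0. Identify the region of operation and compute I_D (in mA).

Saturation; I_D = 1.44 mA

V_SG = V_S − V_G = 4.63 − 3.18 = 1.45 V; V_SD = V_S − V_D = 4.63 − 1.79 = 2.84 V.
V_ov = V_SG − |V_tp| = 1.45 − 0.36 = 1.09 V.
Since V_SD = 2.84 V ≥ V_ov = 1.09 V, the device is in saturation.
I_D = ½ k_p V_ov² = 0.5 × 2.43 × 1.09² = 1.44 mA.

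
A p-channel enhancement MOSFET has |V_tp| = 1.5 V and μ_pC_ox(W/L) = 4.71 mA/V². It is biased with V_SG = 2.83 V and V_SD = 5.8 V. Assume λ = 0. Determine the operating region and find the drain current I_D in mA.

Saturation; I_D = 4.17 mA

V_ov = V_SG − |V_tp| = 2.83 − 1.5 = 1.33 V.
Since V_SD = 5.8 V ≥ V_ov = 1.33 V, the device is in saturation.
I_D = ½ k_p V_ov² = 0.5 × 4.71 × 1.33² = 4.17 mA.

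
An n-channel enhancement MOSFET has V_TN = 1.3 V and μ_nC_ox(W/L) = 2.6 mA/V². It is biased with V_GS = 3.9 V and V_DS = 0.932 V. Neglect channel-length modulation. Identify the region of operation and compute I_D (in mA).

Triode; I_D = 5.17 mA

V_ov = V_GS − V_TN = 3.9 − 1.3 = 2.6 V.
Since V_DS = 0.932 V < V_ov = 2.6 V, the device is in the triode region.
I_D = k_n [V_ov · V_DS − ½ V_DS²] = 2.6 × [2.6 × 0.932 − 0.5 × 0.932²] = 5.17 mA.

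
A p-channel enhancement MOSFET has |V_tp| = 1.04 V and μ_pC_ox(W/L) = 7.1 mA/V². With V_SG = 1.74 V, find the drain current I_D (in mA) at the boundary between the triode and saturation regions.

I_D = 1.74 mA

At the boundary V_SD = V_ov = V_SG − |V_tp| = 1.74 − 1.04 = 0.7 V.
I_D = ½ k_p V_ov² = 0.5 × 7.1 × 0.7² = 1.74 mA.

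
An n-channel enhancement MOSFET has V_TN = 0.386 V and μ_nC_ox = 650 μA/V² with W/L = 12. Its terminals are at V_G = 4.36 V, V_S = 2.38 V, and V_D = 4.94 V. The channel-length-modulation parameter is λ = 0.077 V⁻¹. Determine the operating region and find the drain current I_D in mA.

V_GS = V_G − V_S = 4.36 − 2.38 = 1.98 V; V_DS = V_D − V_S = 4.94 − 2.38 = 2.56 V.
k_n = μ_nC_ox · (W/L) = 7.8 mA/V².
V_ov = V_GS − V_TN = 1.98 − 0.386 = 1.59 V.
Since V_DS = 2.56 V ≥ V_ov = 1.59 V, the device is in saturation.
I_D = ½ k_n V_ov² (1 + λ V_DS) = 0.5 × 7.8 × 1.59² × (1 + 0.077 × 2.56) = 11.9 mA.

Saturation; I_D = 11.9 mA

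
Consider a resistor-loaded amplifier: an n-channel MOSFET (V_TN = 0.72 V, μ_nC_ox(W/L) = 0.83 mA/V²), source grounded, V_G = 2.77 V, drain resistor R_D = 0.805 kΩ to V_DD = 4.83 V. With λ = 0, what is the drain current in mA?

I_D = 1.74 mA

V_GS = V_G = 2.77 V, so V_ov = 2.77 − 0.72 = 2.05 V.
Assume saturation: I_D = ½ k_n V_ov² = 0.5 × 0.83 × 2.05² = 1.74 mA, giving V_DS = V_DD − I_D R_D = 4.83 − 1.74 × 0.805 = 3.43 V.
V_DS = 3.43 V ≥ V_ov = 2.05 V, confirming saturation.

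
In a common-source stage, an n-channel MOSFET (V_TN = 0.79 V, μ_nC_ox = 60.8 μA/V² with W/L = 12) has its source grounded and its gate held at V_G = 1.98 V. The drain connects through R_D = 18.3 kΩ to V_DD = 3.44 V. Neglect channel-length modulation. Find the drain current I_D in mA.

I_D = 0.176 mA

V_GS = V_G = 1.98 V, so V_ov = 1.98 − 0.79 = 1.19 V.
k_n = μ_nC_ox · (W/L) = 0.7296 mA/V².
Assume saturation: I_D = ½ k_n V_ov² = 0.5 × 0.7296 × 1.19² = 0.517 mA, giving V_DS = V_DD − I_D R_D = 3.44 − 0.517 × 18.3 = -6.01 V.
But -6.01 V < V_ov = 1.19 V, so the device is actually in triode.
In triode I_D = k_n[V_ov V_DS − ½ V_DS²] and I_D = (V_DD − V_DS)/R_D. Equating: 6.68 V_DS² − 16.89 V_DS + 3.44 = 0, giving V_DS = 0.223 V (the root below V_ov).
I_D = (3.44 − 0.223) / 18.3 = 0.176 mA.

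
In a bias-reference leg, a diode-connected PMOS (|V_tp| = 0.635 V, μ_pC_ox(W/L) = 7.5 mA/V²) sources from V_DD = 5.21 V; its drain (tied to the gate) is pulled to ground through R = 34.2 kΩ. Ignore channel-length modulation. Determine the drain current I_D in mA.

I_D = 0.128 mA

With gate tied to drain, V_SG = V_SD ≥ V_SG − |V_tp|, so the device is in saturation.
KCL at the drain: ½ k_p (V_SG − |V_tp|)² = (V_DD − V_SG)/R.
Let x = V_SG − 0.635. Then 128 x² + x − 4.575 = 0, giving x = 0.185 V (positive root), so V_SG = 0.82 V.
I_D = (V_DD − V_SG)/R = (5.21 − 0.82) / 34.2 = 0.128 mA.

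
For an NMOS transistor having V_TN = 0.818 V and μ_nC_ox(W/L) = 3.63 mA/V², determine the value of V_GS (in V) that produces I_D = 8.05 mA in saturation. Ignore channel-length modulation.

V_GS = 2.92 V

In saturation I_D = ½ k_n (V_GS − V_TN)², so V_GS − V_TN = √(2 I_D / k_n) = √(2 × 8.05 / 3.63) = 2.11 V.
V_GS = 0.818 + 2.11 = 2.92 V.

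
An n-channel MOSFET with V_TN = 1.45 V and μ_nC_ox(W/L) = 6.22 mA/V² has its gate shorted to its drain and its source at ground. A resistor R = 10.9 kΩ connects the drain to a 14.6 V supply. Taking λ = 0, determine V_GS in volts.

V_GS = 2.06 V

With gate tied to drain, V_GS = V_DS ≥ V_GS − V_TN, so the device is in saturation.
KCL at the drain: ½ k_n (V_GS − V_TN)² = (V_DD − V_GS)/R.
Let x = V_GS − 1.45. Then 33.9 x² + x − 13.15 = 0, giving x = 0.608 V (positive root), so V_GS = 2.06 V.
I_D = (V_DD − V_GS)/R = (14.6 − 2.06) / 10.9 = 1.15 mA.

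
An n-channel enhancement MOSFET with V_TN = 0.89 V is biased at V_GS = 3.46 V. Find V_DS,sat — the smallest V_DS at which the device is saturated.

V_DS,sat = 2.57 V

The boundary between triode and saturation is V_DS = V_GS − V_TN = V_ov.
V_ov = 3.46 − 0.89 = 2.57 V.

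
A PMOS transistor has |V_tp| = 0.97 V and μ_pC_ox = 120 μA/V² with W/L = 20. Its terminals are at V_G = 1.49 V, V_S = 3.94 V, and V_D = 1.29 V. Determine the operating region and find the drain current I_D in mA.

V_SG = V_S − V_G = 3.94 − 1.49 = 2.45 V; V_SD = V_S − V_D = 3.94 − 1.29 = 2.65 V.
k_p = μ_pC_ox · (W/L) = 2.4 mA/V².
V_ov = V_SG − |V_tp| = 2.45 − 0.97 = 1.48 V.
Since V_SD = 2.65 V ≥ V_ov = 1.48 V, the device is in saturation.
I_D = ½ k_p V_ov² = 0.5 × 2.4 × 1.48² = 2.63 mA.

Saturation; I_D = 2.63 mA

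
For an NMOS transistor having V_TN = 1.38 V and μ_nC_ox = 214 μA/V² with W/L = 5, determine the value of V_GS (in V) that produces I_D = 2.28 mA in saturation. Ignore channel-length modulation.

k_n = μ_nC_ox · (W/L) = 1.07 mA/V².
In saturation I_D = ½ k_n (V_GS − V_TN)², so V_GS − V_TN = √(2 I_D / k_n) = √(2 × 2.28 / 1.07) = 2.06 V.
V_GS = 1.38 + 2.06 = 3.44 V.

V_GS = 3.44 V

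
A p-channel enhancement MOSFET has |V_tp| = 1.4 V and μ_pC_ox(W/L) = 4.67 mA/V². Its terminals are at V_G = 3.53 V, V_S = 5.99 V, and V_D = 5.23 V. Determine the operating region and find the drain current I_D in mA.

V_SG = V_S − V_G = 5.99 − 3.53 = 2.46 V; V_SD = V_S − V_D = 5.99 − 5.23 = 0.76 V.
V_ov = V_SG − |V_tp| = 2.46 − 1.4 = 1.06 V.
Since V_SD = 0.76 V < V_ov = 1.06 V, the device is in the triode region.
I_D = k_p [V_ov · V_SD − ½ V_SD²] = 4.67 × [1.06 × 0.76 − 0.5 × 0.76²] = 2.41 mA.

Triode; I_D = 2.41 mA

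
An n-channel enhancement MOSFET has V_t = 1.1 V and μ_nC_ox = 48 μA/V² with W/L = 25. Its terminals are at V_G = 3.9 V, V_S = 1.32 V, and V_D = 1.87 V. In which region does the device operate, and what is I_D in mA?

Triode; I_D = 0.795 mA

V_GS = V_G − V_S = 3.9 − 1.32 = 2.58 V; V_DS = V_D − V_S = 1.87 − 1.32 = 0.55 V.
k_n = μ_nC_ox · (W/L) = 1.2 mA/V².
V_ov = V_GS − V_t = 2.58 − 1.1 = 1.48 V.
Since V_DS = 0.55 V < V_ov = 1.48 V, the device is in the triode region.
I_D = k_n [V_ov · V_DS − ½ V_DS²] = 1.2 × [1.48 × 0.55 − 0.5 × 0.55²] = 0.795 mA.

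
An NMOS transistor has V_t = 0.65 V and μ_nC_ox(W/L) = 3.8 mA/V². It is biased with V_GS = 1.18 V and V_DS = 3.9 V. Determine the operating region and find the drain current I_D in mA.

V_ov = V_GS − V_t = 1.18 − 0.65 = 0.53 V.
Since V_DS = 3.9 V ≥ V_ov = 0.53 V, the device is in saturation.
I_D = ½ k_n V_ov² = 0.5 × 3.8 × 0.53² = 0.534 mA.

Saturation; I_D = 0.534 mA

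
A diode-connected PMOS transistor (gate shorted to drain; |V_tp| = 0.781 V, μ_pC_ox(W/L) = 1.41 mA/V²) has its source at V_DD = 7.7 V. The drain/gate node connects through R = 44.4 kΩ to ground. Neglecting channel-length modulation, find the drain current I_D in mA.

With gate tied to drain, V_SG = V_SD ≥ V_SG − |V_tp|, so the device is in saturation.
KCL at the drain: ½ k_p (V_SG − |V_tp|)² = (V_DD − V_SG)/R.
Let x = V_SG − 0.781. Then 31.3 x² + x − 6.919 = 0, giving x = 0.454 V (positive root), so V_SG = 1.24 V.
I_D = (V_DD − V_SG)/R = (7.7 − 1.24) / 44.4 = 0.146 mA.

I_D = 0.146 mA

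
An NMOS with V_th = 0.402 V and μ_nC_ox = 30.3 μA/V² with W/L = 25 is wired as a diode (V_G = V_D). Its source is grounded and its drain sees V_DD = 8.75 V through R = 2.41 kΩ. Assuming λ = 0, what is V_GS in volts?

V_GS = 2.93 V

With gate tied to drain, V_GS = V_DS ≥ V_GS − V_th, so the device is in saturation.
k_n = μ_nC_ox · (W/L) = 0.7575 mA/V².
KCL at the drain: ½ k_n (V_GS − V_th)² = (V_DD − V_GS)/R.
Let x = V_GS − 0.402. Then 0.913 x² + x − 8.348 = 0, giving x = 2.53 V (positive root), so V_GS = 2.93 V.
I_D = (V_DD − V_GS)/R = (8.75 − 2.93) / 2.41 = 2.42 mA.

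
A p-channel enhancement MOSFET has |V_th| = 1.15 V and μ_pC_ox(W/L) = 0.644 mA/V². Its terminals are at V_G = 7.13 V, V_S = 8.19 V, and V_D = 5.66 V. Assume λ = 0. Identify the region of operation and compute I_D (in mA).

V_SG = V_S − V_G = 8.19 − 7.13 = 1.06 V; V_SD = V_S − V_D = 8.19 − 5.66 = 2.53 V.
V_SG = 1.06 V < |V_th| = 1.15 V, so the transistor is in cutoff.

Cutoff; I_D = 0 mA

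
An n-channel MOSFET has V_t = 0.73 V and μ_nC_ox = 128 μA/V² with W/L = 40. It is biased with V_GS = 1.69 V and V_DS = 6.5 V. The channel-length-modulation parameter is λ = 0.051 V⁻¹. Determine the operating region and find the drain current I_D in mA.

Saturation; I_D = 3.14 mA

k_n = μ_nC_ox · (W/L) = 5.12 mA/V².
V_ov = V_GS − V_t = 1.69 − 0.73 = 0.96 V.
Since V_DS = 6.5 V ≥ V_ov = 0.96 V, the device is in saturation.
I_D = ½ k_n V_ov² (1 + λ V_DS) = 0.5 × 5.12 × 0.96² × (1 + 0.051 × 6.5) = 3.14 mA.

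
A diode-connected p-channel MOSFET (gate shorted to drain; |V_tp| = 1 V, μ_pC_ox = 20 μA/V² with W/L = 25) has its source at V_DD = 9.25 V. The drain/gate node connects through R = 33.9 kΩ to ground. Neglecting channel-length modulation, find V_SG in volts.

V_SG = 1.93 V

With gate tied to drain, V_SG = V_SD ≥ V_SG − |V_tp|, so the device is in saturation.
k_p = μ_pC_ox · (W/L) = 0.5 mA/V².
KCL at the drain: ½ k_p (V_SG − |V_tp|)² = (V_DD − V_SG)/R.
Let x = V_SG − 1. Then 8.47 x² + x − 8.25 = 0, giving x = 0.929 V (positive root), so V_SG = 1.93 V.
I_D = (V_DD − V_SG)/R = (9.25 − 1.93) / 33.9 = 0.216 mA.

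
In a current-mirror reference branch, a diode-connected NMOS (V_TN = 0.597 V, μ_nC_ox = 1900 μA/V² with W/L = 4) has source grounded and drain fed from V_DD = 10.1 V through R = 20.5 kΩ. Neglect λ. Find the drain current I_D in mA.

With gate tied to drain, V_GS = V_DS ≥ V_GS − V_TN, so the device is in saturation.
k_n = μ_nC_ox · (W/L) = 7.6 mA/V².
KCL at the drain: ½ k_n (V_GS − V_TN)² = (V_DD − V_GS)/R.
Let x = V_GS − 0.597. Then 77.9 x² + x − 9.503 = 0, giving x = 0.343 V (positive root), so V_GS = 0.94 V.
I_D = (V_DD − V_GS)/R = (10.1 − 0.94) / 20.5 = 0.447 mA.

I_D = 0.447 mA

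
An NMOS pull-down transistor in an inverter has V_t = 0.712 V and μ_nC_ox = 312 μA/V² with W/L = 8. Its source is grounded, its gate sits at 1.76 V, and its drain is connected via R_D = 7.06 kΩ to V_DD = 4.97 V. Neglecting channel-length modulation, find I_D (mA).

V_GS = V_G = 1.76 V, so V_ov = 1.76 − 0.712 = 1.05 V.
k_n = μ_nC_ox · (W/L) = 2.496 mA/V².
Assume saturation: I_D = ½ k_n V_ov² = 0.5 × 2.496 × 1.05² = 1.37 mA, giving V_DS = V_DD − I_D R_D = 4.97 − 1.37 × 7.06 = -4.71 V.
But -4.71 V < V_ov = 1.05 V, so the device is actually in triode.
In triode I_D = k_n[V_ov V_DS − ½ V_DS²] and I_D = (V_DD − V_DS)/R_D. Equating: 8.81 V_DS² − 19.47 V_DS + 4.97 = 0, giving V_DS = 0.295 V (the root below V_ov).
I_D = (4.97 − 0.295) / 7.06 = 0.662 mA.

I_D = 0.662 mA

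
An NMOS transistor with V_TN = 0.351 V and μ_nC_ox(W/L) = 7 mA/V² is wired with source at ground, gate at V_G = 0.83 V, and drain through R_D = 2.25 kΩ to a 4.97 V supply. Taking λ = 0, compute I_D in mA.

V_GS = V_G = 0.83 V, so V_ov = 0.83 − 0.351 = 0.479 V.
Assume saturation: I_D = ½ k_n V_ov² = 0.5 × 7 × 0.479² = 0.803 mA, giving V_DS = V_DD − I_D R_D = 4.97 − 0.803 × 2.25 = 3.16 V.
V_DS = 3.16 V ≥ V_ov = 0.479 V, confirming saturation.

I_D = 0.803 mA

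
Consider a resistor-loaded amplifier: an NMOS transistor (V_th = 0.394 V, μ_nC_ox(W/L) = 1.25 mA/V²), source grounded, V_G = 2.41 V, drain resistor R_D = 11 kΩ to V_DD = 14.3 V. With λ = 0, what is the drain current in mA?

V_GS = V_G = 2.41 V, so V_ov = 2.41 − 0.394 = 2.02 V.
Assume saturation: I_D = ½ k_n V_ov² = 0.5 × 1.25 × 2.02² = 2.54 mA, giving V_DS = V_DD − I_D R_D = 14.3 − 2.54 × 11 = -13.6 V.
But -13.6 V < V_ov = 2.02 V, so the device is actually in triode.
In triode I_D = k_n[V_ov V_DS − ½ V_DS²] and I_D = (V_DD − V_DS)/R_D. Equating: 6.88 V_DS² − 28.72 V_DS + 14.3 = 0, giving V_DS = 0.578 V (the root below V_ov).
I_D = (14.3 − 0.578) / 11 = 1.25 mA.

I_D = 1.25 mA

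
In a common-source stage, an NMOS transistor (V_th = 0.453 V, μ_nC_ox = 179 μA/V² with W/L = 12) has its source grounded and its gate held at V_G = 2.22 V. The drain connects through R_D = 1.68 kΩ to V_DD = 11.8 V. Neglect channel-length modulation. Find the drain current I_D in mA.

V_GS = V_G = 2.22 V, so V_ov = 2.22 − 0.453 = 1.77 V.
k_n = μ_nC_ox · (W/L) = 2.148 mA/V².
Assume saturation: I_D = ½ k_n V_ov² = 0.5 × 2.148 × 1.77² = 3.35 mA, giving V_DS = V_DD − I_D R_D = 11.8 − 3.35 × 1.68 = 6.17 V.
V_DS = 6.17 V ≥ V_ov = 1.77 V, confirming saturation.

I_D = 3.35 mA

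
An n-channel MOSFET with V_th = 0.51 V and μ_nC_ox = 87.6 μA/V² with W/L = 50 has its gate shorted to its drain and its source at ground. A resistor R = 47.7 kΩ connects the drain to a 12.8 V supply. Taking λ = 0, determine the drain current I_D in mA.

I_D = 0.251 mA

With gate tied to drain, V_GS = V_DS ≥ V_GS − V_th, so the device is in saturation.
k_n = μ_nC_ox · (W/L) = 4.38 mA/V².
KCL at the drain: ½ k_n (V_GS − V_th)² = (V_DD − V_GS)/R.
Let x = V_GS − 0.51. Then 104 x² + x − 12.29 = 0, giving x = 0.338 V (positive root), so V_GS = 0.848 V.
I_D = (V_DD − V_GS)/R = (12.8 − 0.848) / 47.7 = 0.251 mA.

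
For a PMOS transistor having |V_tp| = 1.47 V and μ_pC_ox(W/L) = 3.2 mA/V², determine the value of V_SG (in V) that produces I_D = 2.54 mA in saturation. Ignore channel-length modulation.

In saturation I_D = ½ k_p (V_SG − |V_tp|)², so V_SG − |V_tp| = √(2 I_D / k_p) = √(2 × 2.54 / 3.2) = 1.26 V.
V_SG = 1.47 + 1.26 = 2.73 V.

V_SG = 2.73 V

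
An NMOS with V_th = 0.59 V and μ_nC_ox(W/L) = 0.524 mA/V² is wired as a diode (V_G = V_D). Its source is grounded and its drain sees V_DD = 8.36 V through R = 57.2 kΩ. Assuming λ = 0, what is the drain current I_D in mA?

With gate tied to drain, V_GS = V_DS ≥ V_GS − V_th, so the device is in saturation.
KCL at the drain: ½ k_n (V_GS − V_th)² = (V_DD − V_GS)/R.
Let x = V_GS − 0.59. Then 15 x² + x − 7.77 = 0, giving x = 0.687 V (positive root), so V_GS = 1.28 V.
I_D = (V_DD − V_GS)/R = (8.36 − 1.28) / 57.2 = 0.124 mA.

I_D = 0.124 mA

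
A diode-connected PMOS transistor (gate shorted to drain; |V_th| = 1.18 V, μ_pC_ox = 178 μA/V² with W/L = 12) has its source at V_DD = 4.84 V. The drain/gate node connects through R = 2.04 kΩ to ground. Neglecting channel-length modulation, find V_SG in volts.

V_SG = 2.27 V

With gate tied to drain, V_SG = V_SD ≥ V_SG − |V_th|, so the device is in saturation.
k_p = μ_pC_ox · (W/L) = 2.136 mA/V².
KCL at the drain: ½ k_p (V_SG − |V_th|)² = (V_DD − V_SG)/R.
Let x = V_SG − 1.18. Then 2.18 x² + x − 3.66 = 0, giving x = 1.09 V (positive root), so V_SG = 2.27 V.
I_D = (V_DD − V_SG)/R = (4.84 − 2.27) / 2.04 = 1.26 mA.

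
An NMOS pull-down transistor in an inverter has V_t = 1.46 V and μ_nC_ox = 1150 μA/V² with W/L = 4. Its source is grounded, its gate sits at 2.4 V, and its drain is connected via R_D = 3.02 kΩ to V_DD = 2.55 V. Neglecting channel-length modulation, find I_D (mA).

I_D = 0.778 mA

V_GS = V_G = 2.4 V, so V_ov = 2.4 − 1.46 = 0.94 V.
k_n = μ_nC_ox · (W/L) = 4.6 mA/V².
Assume saturation: I_D = ½ k_n V_ov² = 0.5 × 4.6 × 0.94² = 2.03 mA, giving V_DS = V_DD − I_D R_D = 2.55 − 2.03 × 3.02 = -3.59 V.
But -3.59 V < V_ov = 0.94 V, so the device is actually in triode.
In triode I_D = k_n[V_ov V_DS − ½ V_DS²] and I_D = (V_DD − V_DS)/R_D. Equating: 6.95 V_DS² − 14.06 V_DS + 2.55 = 0, giving V_DS = 0.201 V (the root below V_ov).
I_D = (2.55 − 0.201) / 3.02 = 0.778 mA.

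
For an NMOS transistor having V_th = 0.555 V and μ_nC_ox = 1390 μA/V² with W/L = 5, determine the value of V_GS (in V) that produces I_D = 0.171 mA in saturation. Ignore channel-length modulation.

V_GS = 0.777 V

k_n = μ_nC_ox · (W/L) = 6.95 mA/V².
In saturation I_D = ½ k_n (V_GS − V_th)², so V_GS − V_th = √(2 I_D / k_n) = √(2 × 0.171 / 6.95) = 0.222 V.
V_GS = 0.555 + 0.222 = 0.777 V.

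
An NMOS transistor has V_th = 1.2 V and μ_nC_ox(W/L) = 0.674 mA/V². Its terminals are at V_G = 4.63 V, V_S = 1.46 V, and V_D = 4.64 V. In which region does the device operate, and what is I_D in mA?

Saturation; I_D = 1.31 mA

V_GS = V_G − V_S = 4.63 − 1.46 = 3.17 V; V_DS = V_D − V_S = 4.64 − 1.46 = 3.18 V.
V_ov = V_GS − V_th = 3.17 − 1.2 = 1.97 V.
Since V_DS = 3.18 V ≥ V_ov = 1.97 V, the device is in saturation.
I_D = ½ k_n V_ov² = 0.5 × 0.674 × 1.97² = 1.31 mA.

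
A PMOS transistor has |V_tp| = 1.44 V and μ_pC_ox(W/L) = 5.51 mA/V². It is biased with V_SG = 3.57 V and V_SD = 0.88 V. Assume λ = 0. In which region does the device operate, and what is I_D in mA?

Triode; I_D = 8.19 mA

V_ov = V_SG − |V_tp| = 3.57 − 1.44 = 2.13 V.
Since V_SD = 0.88 V < V_ov = 2.13 V, the device is in the triode region.
I_D = k_p [V_ov · V_SD − ½ V_SD²] = 5.51 × [2.13 × 0.88 − 0.5 × 0.88²] = 8.19 mA.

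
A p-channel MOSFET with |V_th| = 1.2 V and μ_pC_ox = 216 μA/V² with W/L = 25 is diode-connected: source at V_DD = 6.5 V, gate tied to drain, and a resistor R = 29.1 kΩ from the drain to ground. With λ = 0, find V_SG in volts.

V_SG = 1.45 V

With gate tied to drain, V_SG = V_SD ≥ V_SG − |V_th|, so the device is in saturation.
k_p = μ_pC_ox · (W/L) = 5.4 mA/V².
KCL at the drain: ½ k_p (V_SG − |V_th|)² = (V_DD − V_SG)/R.
Let x = V_SG − 1.2. Then 78.6 x² + x − 5.3 = 0, giving x = 0.253 V (positive root), so V_SG = 1.45 V.
I_D = (V_DD − V_SG)/R = (6.5 − 1.45) / 29.1 = 0.173 mA.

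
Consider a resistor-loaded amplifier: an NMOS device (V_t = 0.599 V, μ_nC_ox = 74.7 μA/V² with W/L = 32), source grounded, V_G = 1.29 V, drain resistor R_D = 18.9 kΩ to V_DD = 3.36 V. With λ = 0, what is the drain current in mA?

V_GS = V_G = 1.29 V, so V_ov = 1.29 − 0.599 = 0.691 V.
k_n = μ_nC_ox · (W/L) = 2.39 mA/V².
Assume saturation: I_D = ½ k_n V_ov² = 0.5 × 2.39 × 0.691² = 0.571 mA, giving V_DS = V_DD − I_D R_D = 3.36 − 0.571 × 18.9 = -7.43 V.
But -7.43 V < V_ov = 0.691 V, so the device is actually in triode.
In triode I_D = k_n[V_ov V_DS − ½ V_DS²] and I_D = (V_DD − V_DS)/R_D. Equating: 22.6 V_DS² − 32.22 V_DS + 3.36 = 0, giving V_DS = 0.113 V (the root below V_ov).
I_D = (3.36 − 0.113) / 18.9 = 0.172 mA.

I_D = 0.172 mA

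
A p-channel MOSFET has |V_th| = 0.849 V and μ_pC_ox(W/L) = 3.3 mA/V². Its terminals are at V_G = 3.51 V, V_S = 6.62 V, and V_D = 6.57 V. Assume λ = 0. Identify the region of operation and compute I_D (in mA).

V_SG = V_S − V_G = 6.62 − 3.51 = 3.11 V; V_SD = V_S − V_D = 6.62 − 6.57 = 0.05 V.
V_ov = V_SG − |V_th| = 3.11 − 0.849 = 2.26 V.
Since V_SD = 0.05 V < V_ov = 2.26 V, the device is in the triode region.
I_D = k_p [V_ov · V_SD − ½ V_SD²] = 3.3 × [2.26 × 0.05 − 0.5 × 0.05²] = 0.369 mA.

Triode; I_D = 0.369 mA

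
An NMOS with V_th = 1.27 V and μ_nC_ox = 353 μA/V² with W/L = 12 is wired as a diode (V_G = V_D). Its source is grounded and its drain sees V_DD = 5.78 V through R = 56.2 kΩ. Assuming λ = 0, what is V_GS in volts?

With gate tied to drain, V_GS = V_DS ≥ V_GS − V_th, so the device is in saturation.
k_n = μ_nC_ox · (W/L) = 4.236 mA/V².
KCL at the drain: ½ k_n (V_GS − V_th)² = (V_DD − V_GS)/R.
Let x = V_GS − 1.27. Then 119 x² + x − 4.51 = 0, giving x = 0.19 V (positive root), so V_GS = 1.46 V.
I_D = (V_DD − V_GS)/R = (5.78 − 1.46) / 56.2 = 0.0769 mA.

V_GS = 1.46 V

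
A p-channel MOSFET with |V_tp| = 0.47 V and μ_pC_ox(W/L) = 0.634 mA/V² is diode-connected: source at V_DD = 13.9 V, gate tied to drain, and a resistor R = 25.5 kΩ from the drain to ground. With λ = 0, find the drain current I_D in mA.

With gate tied to drain, V_SG = V_SD ≥ V_SG − |V_tp|, so the device is in saturation.
KCL at the drain: ½ k_p (V_SG − |V_tp|)² = (V_DD − V_SG)/R.
Let x = V_SG − 0.47. Then 8.08 x² + x − 13.43 = 0, giving x = 1.23 V (positive root), so V_SG = 1.7 V.
I_D = (V_DD − V_SG)/R = (13.9 − 1.7) / 25.5 = 0.478 mA.

I_D = 0.478 mA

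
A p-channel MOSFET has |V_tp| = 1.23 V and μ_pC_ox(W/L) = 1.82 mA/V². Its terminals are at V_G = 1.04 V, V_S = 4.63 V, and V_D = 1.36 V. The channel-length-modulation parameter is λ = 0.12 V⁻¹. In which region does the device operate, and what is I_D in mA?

Saturation; I_D = 7.06 mA

V_SG = V_S − V_G = 4.63 − 1.04 = 3.59 V; V_SD = V_S − V_D = 4.63 − 1.36 = 3.27 V.
V_ov = V_SG − |V_tp| = 3.59 − 1.23 = 2.36 V.
Since V_SD = 3.27 V ≥ V_ov = 2.36 V, the device is in saturation.
I_D = ½ k_p V_ov² (1 + λ V_SD) = 0.5 × 1.82 × 2.36² × (1 + 0.12 × 3.27) = 7.06 mA.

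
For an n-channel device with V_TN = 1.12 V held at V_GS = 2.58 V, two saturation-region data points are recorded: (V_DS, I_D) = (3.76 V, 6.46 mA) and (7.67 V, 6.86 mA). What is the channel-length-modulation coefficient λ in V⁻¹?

With V_GS fixed, I_D ∝ (1 + λ V_DS) in saturation, so I_D2/I_D1 = (1 + λ V_DS2)/(1 + λ V_DS1).
6.86/6.46 = 1.062 = (1 + 7.67 λ)/(1 + 3.76 λ).
Solving: λ (I_D1 V_DS2 − I_D2 V_DS1) = I_D2 − I_D1, so λ = (6.86 − 6.46) / (6.46 × 7.67 − 6.86 × 3.76) = 0.4 / 23.8 = 0.0168 V⁻¹.

λ = 0.0168 V⁻¹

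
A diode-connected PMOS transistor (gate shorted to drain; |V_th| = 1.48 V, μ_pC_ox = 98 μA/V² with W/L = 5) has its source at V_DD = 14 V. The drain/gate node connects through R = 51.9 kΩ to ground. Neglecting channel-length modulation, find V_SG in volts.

V_SG = 2.43 V

With gate tied to drain, V_SG = V_SD ≥ V_SG − |V_th|, so the device is in saturation.
k_p = μ_pC_ox · (W/L) = 0.49 mA/V².
KCL at the drain: ½ k_p (V_SG − |V_th|)² = (V_DD − V_SG)/R.
Let x = V_SG − 1.48. Then 12.7 x² + x − 12.52 = 0, giving x = 0.954 V (positive root), so V_SG = 2.43 V.
I_D = (V_DD − V_SG)/R = (14 − 2.43) / 51.9 = 0.223 mA.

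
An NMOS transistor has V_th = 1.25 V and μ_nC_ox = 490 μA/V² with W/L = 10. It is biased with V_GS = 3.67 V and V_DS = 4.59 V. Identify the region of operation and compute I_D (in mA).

k_n = μ_nC_ox · (W/L) = 4.9 mA/V².
V_ov = V_GS − V_th = 3.67 − 1.25 = 2.42 V.
Since V_DS = 4.59 V ≥ V_ov = 2.42 V, the device is in saturation.
I_D = ½ k_n V_ov² = 0.5 × 4.9 × 2.42² = 14.3 mA.

Saturation; I_D = 14.3 mA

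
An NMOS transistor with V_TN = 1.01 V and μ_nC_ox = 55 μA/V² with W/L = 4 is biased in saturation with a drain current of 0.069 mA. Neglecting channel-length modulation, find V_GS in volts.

k_n = μ_nC_ox · (W/L) = 0.22 mA/V².
In saturation I_D = ½ k_n (V_GS − V_TN)², so V_GS − V_TN = √(2 I_D / k_n) = √(2 × 0.069 / 0.22) = 0.792 V.
V_GS = 1.01 + 0.792 = 1.8 V.

V_GS = 1.80 V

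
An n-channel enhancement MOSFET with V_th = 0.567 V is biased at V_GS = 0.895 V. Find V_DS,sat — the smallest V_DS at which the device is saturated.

The boundary between triode and saturation is V_DS = V_GS − V_th = V_ov.
V_ov = 0.895 − 0.567 = 0.328 V.

V_DS,sat = 0.328 V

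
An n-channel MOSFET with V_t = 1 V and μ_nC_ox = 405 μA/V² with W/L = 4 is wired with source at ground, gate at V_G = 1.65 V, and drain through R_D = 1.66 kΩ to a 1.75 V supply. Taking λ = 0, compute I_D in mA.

V_GS = V_G = 1.65 V, so V_ov = 1.65 − 1 = 0.65 V.
k_n = μ_nC_ox · (W/L) = 1.62 mA/V².
Assume saturation: I_D = ½ k_n V_ov² = 0.5 × 1.62 × 0.65² = 0.342 mA, giving V_DS = V_DD − I_D R_D = 1.75 − 0.342 × 1.66 = 1.18 V.
V_DS = 1.18 V ≥ V_ov = 0.65 V, confirming saturation.

I_D = 0.342 mA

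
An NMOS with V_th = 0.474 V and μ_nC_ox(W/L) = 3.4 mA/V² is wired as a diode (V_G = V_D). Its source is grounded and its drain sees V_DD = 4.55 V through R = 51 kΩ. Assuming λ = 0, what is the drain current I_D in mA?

I_D = 0.0758 mA

With gate tied to drain, V_GS = V_DS ≥ V_GS − V_th, so the device is in saturation.
KCL at the drain: ½ k_n (V_GS − V_th)² = (V_DD − V_GS)/R.
Let x = V_GS − 0.474. Then 86.7 x² + x − 4.076 = 0, giving x = 0.211 V (positive root), so V_GS = 0.685 V.
I_D = (V_DD − V_GS)/R = (4.55 − 0.685) / 51 = 0.0758 mA.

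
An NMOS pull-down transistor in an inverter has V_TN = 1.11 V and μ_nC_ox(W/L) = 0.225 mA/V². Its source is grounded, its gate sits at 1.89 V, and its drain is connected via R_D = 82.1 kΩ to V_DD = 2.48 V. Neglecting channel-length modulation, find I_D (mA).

V_GS = V_G = 1.89 V, so V_ov = 1.89 − 1.11 = 0.78 V.
Assume saturation: I_D = ½ k_n V_ov² = 0.5 × 0.225 × 0.78² = 0.0684 mA, giving V_DS = V_DD − I_D R_D = 2.48 − 0.0684 × 82.1 = -3.14 V.
But -3.14 V < V_ov = 0.78 V, so the device is actually in triode.
In triode I_D = k_n[V_ov V_DS − ½ V_DS²] and I_D = (V_DD − V_DS)/R_D. Equating: 9.24 V_DS² − 15.41 V_DS + 2.48 = 0, giving V_DS = 0.18 V (the root below V_ov).
I_D = (2.48 − 0.18) / 82.1 = 0.028 mA.

I_D = 0.0280 mA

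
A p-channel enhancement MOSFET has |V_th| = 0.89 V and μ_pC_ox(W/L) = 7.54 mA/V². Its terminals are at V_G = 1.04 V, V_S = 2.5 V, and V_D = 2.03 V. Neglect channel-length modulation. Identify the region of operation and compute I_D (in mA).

Triode; I_D = 1.19 mA

V_SG = V_S − V_G = 2.5 − 1.04 = 1.46 V; V_SD = V_S − V_D = 2.5 − 2.03 = 0.47 V.
V_ov = V_SG − |V_th| = 1.46 − 0.89 = 0.57 V.
Since V_SD = 0.47 V < V_ov = 0.57 V, the device is in the triode region.
I_D = k_p [V_ov · V_SD − ½ V_SD²] = 7.54 × [0.57 × 0.47 − 0.5 × 0.47²] = 1.19 mA.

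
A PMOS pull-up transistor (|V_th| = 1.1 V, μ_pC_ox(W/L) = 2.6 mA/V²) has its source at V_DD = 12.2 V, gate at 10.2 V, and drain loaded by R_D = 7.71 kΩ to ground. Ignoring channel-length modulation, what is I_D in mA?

I_D = 1.05 mA

V_SG = V_DD − V_G = 12.2 − 10.2 = 2 V, so V_ov = 2 − 1.1 = 0.9 V.
Assume saturation: I_D = ½ k_p V_ov² = 0.5 × 2.6 × 0.9² = 1.05 mA, giving V_SD = V_DD − I_D R_D = 12.2 − 1.05 × 7.71 = 4.08 V.
V_SD = 4.08 V ≥ V_ov = 0.9 V, confirming saturation.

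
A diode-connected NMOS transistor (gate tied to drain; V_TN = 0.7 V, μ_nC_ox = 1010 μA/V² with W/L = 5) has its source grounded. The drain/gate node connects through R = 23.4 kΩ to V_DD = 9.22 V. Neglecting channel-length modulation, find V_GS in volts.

V_GS = 1.07 V

With gate tied to drain, V_GS = V_DS ≥ V_GS − V_TN, so the device is in saturation.
k_n = μ_nC_ox · (W/L) = 5.05 mA/V².
KCL at the drain: ½ k_n (V_GS − V_TN)² = (V_DD − V_GS)/R.
Let x = V_GS − 0.7. Then 59.1 x² + x − 8.52 = 0, giving x = 0.371 V (positive root), so V_GS = 1.07 V.
I_D = (V_DD − V_GS)/R = (9.22 − 1.07) / 23.4 = 0.348 mA.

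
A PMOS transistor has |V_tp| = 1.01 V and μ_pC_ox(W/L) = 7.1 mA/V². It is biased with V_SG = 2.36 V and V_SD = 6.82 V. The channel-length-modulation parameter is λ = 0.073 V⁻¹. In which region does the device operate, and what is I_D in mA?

V_ov = V_SG − |V_tp| = 2.36 − 1.01 = 1.35 V.
Since V_SD = 6.82 V ≥ V_ov = 1.35 V, the device is in saturation.
I_D = ½ k_p V_ov² (1 + λ V_SD) = 0.5 × 7.1 × 1.35² × (1 + 0.073 × 6.82) = 9.69 mA.

Saturation; I_D = 9.69 mA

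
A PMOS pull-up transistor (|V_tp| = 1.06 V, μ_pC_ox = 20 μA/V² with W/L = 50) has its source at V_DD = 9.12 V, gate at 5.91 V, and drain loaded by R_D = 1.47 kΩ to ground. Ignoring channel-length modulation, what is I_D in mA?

I_D = 2.31 mA

V_SG = V_DD − V_G = 9.12 − 5.91 = 3.21 V, so V_ov = 3.21 − 1.06 = 2.15 V.
k_p = μ_pC_ox · (W/L) = 1 mA/V².
Assume saturation: I_D = ½ k_p V_ov² = 0.5 × 1 × 2.15² = 2.31 mA, giving V_SD = V_DD − I_D R_D = 9.12 − 2.31 × 1.47 = 5.72 V.
V_SD = 5.72 V ≥ V_ov = 2.15 V, confirming saturation.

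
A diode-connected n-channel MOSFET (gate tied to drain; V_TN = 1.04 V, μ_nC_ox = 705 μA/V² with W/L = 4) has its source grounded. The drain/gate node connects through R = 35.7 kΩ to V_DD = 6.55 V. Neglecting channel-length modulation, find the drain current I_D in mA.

With gate tied to drain, V_GS = V_DS ≥ V_GS − V_TN, so the device is in saturation.
k_n = μ_nC_ox · (W/L) = 2.82 mA/V².
KCL at the drain: ½ k_n (V_GS − V_TN)² = (V_DD − V_GS)/R.
Let x = V_GS − 1.04. Then 50.3 x² + x − 5.51 = 0, giving x = 0.321 V (positive root), so V_GS = 1.36 V.
I_D = (V_DD − V_GS)/R = (6.55 − 1.36) / 35.7 = 0.145 mA.

I_D = 0.145 mA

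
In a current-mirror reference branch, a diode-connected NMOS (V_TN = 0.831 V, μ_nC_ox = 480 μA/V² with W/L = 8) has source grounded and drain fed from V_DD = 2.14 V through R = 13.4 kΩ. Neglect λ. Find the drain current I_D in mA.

I_D = 0.0822 mA

With gate tied to drain, V_GS = V_DS ≥ V_GS − V_TN, so the device is in saturation.
k_n = μ_nC_ox · (W/L) = 3.84 mA/V².
KCL at the drain: ½ k_n (V_GS − V_TN)² = (V_DD − V_GS)/R.
Let x = V_GS − 0.831. Then 25.7 x² + x − 1.309 = 0, giving x = 0.207 V (positive root), so V_GS = 1.04 V.
I_D = (V_DD − V_GS)/R = (2.14 − 1.04) / 13.4 = 0.0822 mA.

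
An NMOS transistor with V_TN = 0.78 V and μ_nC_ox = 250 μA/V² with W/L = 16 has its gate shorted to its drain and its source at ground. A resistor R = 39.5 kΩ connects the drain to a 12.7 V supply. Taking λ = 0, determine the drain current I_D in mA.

With gate tied to drain, V_GS = V_DS ≥ V_GS − V_TN, so the device is in saturation.
k_n = μ_nC_ox · (W/L) = 4 mA/V².
KCL at the drain: ½ k_n (V_GS − V_TN)² = (V_DD − V_GS)/R.
Let x = V_GS − 0.78. Then 79 x² + x − 11.92 = 0, giving x = 0.382 V (positive root), so V_GS = 1.16 V.
I_D = (V_DD − V_GS)/R = (12.7 − 1.16) / 39.5 = 0.292 mA.

I_D = 0.292 mA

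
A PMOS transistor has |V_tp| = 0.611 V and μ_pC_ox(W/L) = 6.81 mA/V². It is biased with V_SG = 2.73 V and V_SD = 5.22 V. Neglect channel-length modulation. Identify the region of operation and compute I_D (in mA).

V_ov = V_SG − |V_tp| = 2.73 − 0.611 = 2.12 V.
Since V_SD = 5.22 V ≥ V_ov = 2.12 V, the device is in saturation.
I_D = ½ k_p V_ov² = 0.5 × 6.81 × 2.12² = 15.3 mA.

Saturation; I_D = 15.3 mA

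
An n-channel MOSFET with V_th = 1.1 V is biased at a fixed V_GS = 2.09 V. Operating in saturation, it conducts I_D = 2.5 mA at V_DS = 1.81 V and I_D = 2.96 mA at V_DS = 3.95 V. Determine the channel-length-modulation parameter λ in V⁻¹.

With V_GS fixed, I_D ∝ (1 + λ V_DS) in saturation, so I_D2/I_D1 = (1 + λ V_DS2)/(1 + λ V_DS1).
2.96/2.5 = 1.184 = (1 + 3.95 λ)/(1 + 1.81 λ).
Solving: λ (I_D1 V_DS2 − I_D2 V_DS1) = I_D2 − I_D1, so λ = (2.96 − 2.5) / (2.5 × 3.95 − 2.96 × 1.81) = 0.46 / 4.52 = 0.102 V⁻¹.

λ = 0.102 V⁻¹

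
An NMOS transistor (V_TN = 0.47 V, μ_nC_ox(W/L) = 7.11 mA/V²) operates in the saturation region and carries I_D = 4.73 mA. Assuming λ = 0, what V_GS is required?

In saturation I_D = ½ k_n (V_GS − V_TN)², so V_GS − V_TN = √(2 I_D / k_n) = √(2 × 4.73 / 7.11) = 1.15 V.
V_GS = 0.47 + 1.15 = 1.62 V.

V_GS = 1.62 V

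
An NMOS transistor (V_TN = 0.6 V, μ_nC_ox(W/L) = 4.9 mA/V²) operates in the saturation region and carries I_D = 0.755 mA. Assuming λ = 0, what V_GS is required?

V_GS = 1.16 V

In saturation I_D = ½ k_n (V_GS − V_TN)², so V_GS − V_TN = √(2 I_D / k_n) = √(2 × 0.755 / 4.9) = 0.555 V.
V_GS = 0.6 + 0.555 = 1.16 V.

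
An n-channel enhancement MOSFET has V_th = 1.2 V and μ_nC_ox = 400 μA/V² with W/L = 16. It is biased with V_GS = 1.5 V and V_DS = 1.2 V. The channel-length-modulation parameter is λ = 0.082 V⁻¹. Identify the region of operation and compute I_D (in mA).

Saturation; I_D = 0.316 mA

k_n = μ_nC_ox · (W/L) = 6.4 mA/V².
V_ov = V_GS − V_th = 1.5 − 1.2 = 0.3 V.
Since V_DS = 1.2 V ≥ V_ov = 0.3 V, the device is in saturation.
I_D = ½ k_n V_ov² (1 + λ V_DS) = 0.5 × 6.4 × 0.3² × (1 + 0.082 × 1.2) = 0.316 mA.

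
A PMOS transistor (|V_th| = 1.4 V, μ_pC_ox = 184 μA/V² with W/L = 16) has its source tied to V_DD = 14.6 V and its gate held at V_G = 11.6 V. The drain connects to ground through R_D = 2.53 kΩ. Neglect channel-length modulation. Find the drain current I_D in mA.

V_SG = V_DD − V_G = 14.6 − 11.6 = 3 V, so V_ov = 3 − 1.4 = 1.6 V.
k_p = μ_pC_ox · (W/L) = 2.944 mA/V².
Assume saturation: I_D = ½ k_p V_ov² = 0.5 × 2.944 × 1.6² = 3.77 mA, giving V_SD = V_DD − I_D R_D = 14.6 − 3.77 × 2.53 = 5.07 V.
V_SD = 5.07 V ≥ V_ov = 1.6 V, confirming saturation.

I_D = 3.77 mA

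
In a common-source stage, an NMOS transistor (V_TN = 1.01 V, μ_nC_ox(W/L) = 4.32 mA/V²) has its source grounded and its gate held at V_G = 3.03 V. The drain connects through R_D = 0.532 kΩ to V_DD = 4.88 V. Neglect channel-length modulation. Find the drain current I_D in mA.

I_D = 7.07 mA

V_GS = V_G = 3.03 V, so V_ov = 3.03 − 1.01 = 2.02 V.
Assume saturation: I_D = ½ k_n V_ov² = 0.5 × 4.32 × 2.02² = 8.81 mA, giving V_DS = V_DD − I_D R_D = 4.88 − 8.81 × 0.532 = 0.191 V.
But 0.191 V < V_ov = 2.02 V, so the device is actually in triode.
In triode I_D = k_n[V_ov V_DS − ½ V_DS²] and I_D = (V_DD − V_DS)/R_D. Equating: 1.15 V_DS² − 5.642 V_DS + 4.88 = 0, giving V_DS = 1.12 V (the root below V_ov).
I_D = (4.88 − 1.12) / 0.532 = 7.07 mA.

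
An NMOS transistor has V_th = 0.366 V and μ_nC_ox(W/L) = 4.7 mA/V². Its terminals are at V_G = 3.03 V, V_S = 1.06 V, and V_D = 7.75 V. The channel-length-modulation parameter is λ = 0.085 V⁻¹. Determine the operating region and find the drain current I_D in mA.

V_GS = V_G − V_S = 3.03 − 1.06 = 1.97 V; V_DS = V_D − V_S = 7.75 − 1.06 = 6.69 V.
V_ov = V_GS − V_th = 1.97 − 0.366 = 1.6 V.
Since V_DS = 6.69 V ≥ V_ov = 1.6 V, the device is in saturation.
I_D = ½ k_n V_ov² (1 + λ V_DS) = 0.5 × 4.7 × 1.6² × (1 + 0.085 × 6.69) = 9.48 mA.

Saturation; I_D = 9.48 mA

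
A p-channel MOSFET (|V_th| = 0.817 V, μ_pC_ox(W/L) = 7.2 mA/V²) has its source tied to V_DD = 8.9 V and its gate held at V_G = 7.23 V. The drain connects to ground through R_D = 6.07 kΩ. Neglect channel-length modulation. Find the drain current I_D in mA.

I_D = 1.42 mA

V_SG = V_DD − V_G = 8.9 − 7.23 = 1.67 V, so V_ov = 1.67 − 0.817 = 0.853 V.
Assume saturation: I_D = ½ k_p V_ov² = 0.5 × 7.2 × 0.853² = 2.62 mA, giving V_SD = V_DD − I_D R_D = 8.9 − 2.62 × 6.07 = -7 V.
But -7 V < V_ov = 0.853 V, so the device is actually in triode.
In triode I_D = k_p[V_ov V_SD − ½ V_SD²] and I_D = (V_DD − V_SD)/R_D. Equating: 21.9 V_SD² − 38.28 V_SD + 8.9 = 0, giving V_SD = 0.276 V (the root below V_ov).
I_D = (8.9 − 0.276) / 6.07 = 1.42 mA.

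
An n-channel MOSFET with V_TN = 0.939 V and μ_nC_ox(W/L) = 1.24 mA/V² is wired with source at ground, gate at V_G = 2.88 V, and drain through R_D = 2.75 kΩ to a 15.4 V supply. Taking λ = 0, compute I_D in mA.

I_D = 2.34 mA

V_GS = V_G = 2.88 V, so V_ov = 2.88 − 0.939 = 1.94 V.
Assume saturation: I_D = ½ k_n V_ov² = 0.5 × 1.24 × 1.94² = 2.34 mA, giving V_DS = V_DD − I_D R_D = 15.4 − 2.34 × 2.75 = 8.98 V.
V_DS = 8.98 V ≥ V_ov = 1.94 V, confirming saturation.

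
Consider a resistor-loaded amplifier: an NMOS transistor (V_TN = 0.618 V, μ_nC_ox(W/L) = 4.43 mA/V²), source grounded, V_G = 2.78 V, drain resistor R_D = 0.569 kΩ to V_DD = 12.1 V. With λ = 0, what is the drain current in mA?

V_GS = V_G = 2.78 V, so V_ov = 2.78 − 0.618 = 2.16 V.
Assume saturation: I_D = ½ k_n V_ov² = 0.5 × 4.43 × 2.16² = 10.4 mA, giving V_DS = V_DD − I_D R_D = 12.1 − 10.4 × 0.569 = 6.21 V.
V_DS = 6.21 V ≥ V_ov = 2.16 V, confirming saturation.

I_D = 10.4 mA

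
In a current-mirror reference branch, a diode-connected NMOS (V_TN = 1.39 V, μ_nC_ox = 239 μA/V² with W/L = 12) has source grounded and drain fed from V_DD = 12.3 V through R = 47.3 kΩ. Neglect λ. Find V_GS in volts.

With gate tied to drain, V_GS = V_DS ≥ V_GS − V_TN, so the device is in saturation.
k_n = μ_nC_ox · (W/L) = 2.868 mA/V².
KCL at the drain: ½ k_n (V_GS − V_TN)² = (V_DD − V_GS)/R.
Let x = V_GS − 1.39. Then 67.8 x² + x − 10.91 = 0, giving x = 0.394 V (positive root), so V_GS = 1.78 V.
I_D = (V_DD − V_GS)/R = (12.3 − 1.78) / 47.3 = 0.222 mA.

V_GS = 1.78 V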